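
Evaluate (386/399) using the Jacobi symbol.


Compute (386/399) via quadratic reciprocity:
  pull out 2: (2/399) = +1  (since 399 mod 8 = 7)
  reciprocity: (193/399) -> +(399/193)
  reduce: (13/193)
  reciprocity: (13/193) -> +(193/13)
  reduce: (11/13)
  reciprocity: (11/13) -> +(13/11)
  reduce: (2/11)
  pull out 2: (2/11) = -1  (since 11 mod 8 = 3)
  (1/11) = 1
Product of signs = -1

-1


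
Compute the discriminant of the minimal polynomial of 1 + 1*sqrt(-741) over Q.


The element 1 + 1*sqrt(-741) has minimal polynomial:
x^2 - 2*x + 742
Discriminant = (-2)^2 - 4*(742)
= 4 - 2968
= -2964

-2964


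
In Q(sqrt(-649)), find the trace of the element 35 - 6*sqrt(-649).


Tr(a + b*sqrt(d)) = (a + b*sqrt(d)) + (a - b*sqrt(d)) = 2a
= 2 * (35)
= 70

70


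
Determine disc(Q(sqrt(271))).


For K = Q(sqrt(d)) with d squarefree: disc(K) = d if d = 1 mod 4, and disc(K) = 4d if d = 2 or 3 mod 4.
Here d = 271, and d mod 4 = 3.
d = 3 mod 4, not 1 (O_K = Z[sqrt(d)]), so disc(K) = 4d = 4 * (271) = 1084

1084


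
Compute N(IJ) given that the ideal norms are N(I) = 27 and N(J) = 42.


N(IJ) = N(I) * N(J)
= 27 * 42
= 1134

1134


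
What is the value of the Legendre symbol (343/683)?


p = 683 is prime, so compute (343/683) with the reciprocity algorithm (Jacobi-symbol steps: pull out 2s via (2/n), flip via reciprocity, reduce):
  reciprocity: (343/683) -> -(683/343)
  reduce: (340/343)
  pull out 2: (2/343) = +1  (since 343 mod 8 = 7)
  pull out 2: (2/343) = +1  (since 343 mod 8 = 7)
  reciprocity: (85/343) -> +(343/85)
  reduce: (3/85)
  reciprocity: (3/85) -> +(85/3)
  reduce: (1/3)
  (1/3) = 1
Product of signs = -1
(343/683) = -1

-1


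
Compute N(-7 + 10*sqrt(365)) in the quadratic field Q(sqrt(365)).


N(a + b*sqrt(d)) = a^2 - d*b^2
= (-7)^2 - (365)*(10)^2
= 49 - 36500
= -36451

-36451


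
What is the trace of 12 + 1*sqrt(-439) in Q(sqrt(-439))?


Tr(a + b*sqrt(d)) = (a + b*sqrt(d)) + (a - b*sqrt(d)) = 2a
= 2 * (12)
= 24

24


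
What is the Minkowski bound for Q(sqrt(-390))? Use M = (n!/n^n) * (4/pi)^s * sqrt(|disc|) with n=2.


d = -390, d mod 4 = 2, so disc(K) = 4d = -1560; |disc(K)| = 1560
Imaginary quadratic field, so n = 2, s = r2 = 1, r1 = 0
M = (n!/n^n) * (4/pi)^s * sqrt(|disc(K)|) = (2!/2^2) * (4/pi)^1 * sqrt(1560)
= 0.5 * 1.273240 * 39.496835
= 25.1445

25.1445


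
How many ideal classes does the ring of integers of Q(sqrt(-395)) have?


K = Q(sqrt(-395)). d mod 4 = 1, so D = disc(K) = d = -395
h(K) equals the number of primitive reduced positive-definite forms (a, b, c) = a*x^2 + b*x*y + c*y^2 with b^2 - 4ac = D,
where reduced means |b| <= a <= c, with b >= 0 whenever |b| = a or a = c, and primitive means gcd(a, b, c) = 1.
Reduced forces 3a^2 <= |D| = 395, so 1 <= a <= 11; b must have the parity of D, and c = (b^2 - D)/(4a) must be an integer >= a.
Enumerate a = 1..11, b in [-a, a]:
  a=1: (1, 1, 99)  [1]
  a=2: none
  a=3: (3, -1, 33), (3, 1, 33)  [2]
  a=4: none
  a=5: (5, 5, 21)  [1]
  a=6: none
  a=7: (7, -5, 15), (7, 5, 15)  [2]
  a=8: none
  a=9: (9, -1, 11), (9, 1, 11)  [2]
  a=10..11: none
Total reduced forms: 1 + 2 + 1 + 2 + 2 = 8
h = 8

8


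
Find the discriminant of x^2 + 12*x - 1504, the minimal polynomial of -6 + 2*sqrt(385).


The element -6 + 2*sqrt(385) has minimal polynomial:
x^2 + 12*x - 1504
Discriminant = (12)^2 - 4*(-1504)
= 144 + 6016
= 6160

6160


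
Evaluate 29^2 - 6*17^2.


x^2 - d*y^2
= 29^2 - 6*17^2
= 841 - 1734
= -893

-893


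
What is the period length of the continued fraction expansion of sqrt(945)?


Run the CF algorithm for sqrt(945).
a_0 = floor(sqrt(945)) = 30; set m_0=0, q_0=1.
Recurrence: m' = q*a - m,  q' = (d - m'^2)/q,  a' = floor((a_0 + m')/q').
  step 1: m=30, q=45, a=1
  step 2: m=15, q=16, a=2
  step 3: m=17, q=41, a=1
  step 4: m=24, q=9, a=6
  step 5: m=30, q=5, a=12
  step 6: m=30, q=9, a=6
  step 7: m=24, q=41, a=1
  step 8: m=17, q=16, a=2
  step 9: m=15, q=45, a=1
  step 10: m=30, q=1, a=60
a_10 = 2*a_0 = 60, so the period closes here.
sqrt(945) = [30; 1, 2, 1, 6, 12, 6, 1, 2, 1, 60]
Period length = 10

10


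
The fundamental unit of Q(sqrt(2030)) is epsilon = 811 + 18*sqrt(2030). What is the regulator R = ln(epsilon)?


epsilon = 811 + 18*sqrt(2030)
= 1621.9994
R = ln(1621.9994)
= 7.3914

7.3914


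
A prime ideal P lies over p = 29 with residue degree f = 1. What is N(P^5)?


N(P^a) = p^(a*f)
= 29^(5*1)
= 29^5
= 20511149

20511149


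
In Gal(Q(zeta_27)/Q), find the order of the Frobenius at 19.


The Frobenius at p in Gal(Q(zeta_n)/Q) = (Z/nZ)* is the class of p, so its order is ord_27(19), the smallest k >= 1 with 19^k = 1 mod 27.
n = 27 = 3^3, phi(27) = 18; the order divides phi(n).
Divisors of 18: 1, 2, 3, 6, 9, 18
Repeated squaring mod 27: 19^1 = 19, 19^2 = 10, 19^4 = 19, 19^8 = 10, 19^16 = 19
Test divisors in increasing order:
  k=1: 19^1 = 19 mod 27
  k=2: 19^2 = 10 mod 27
  k=3: 19^3 = 10 * 19 = 1 mod 27  <- first divisor giving 1
Order = 3

3


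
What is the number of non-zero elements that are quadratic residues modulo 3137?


For prime p, the number of non-zero quadratic residues is (p-1)/2.
= (3137-1)/2
= 1568

1568


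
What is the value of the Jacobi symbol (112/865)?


Compute (112/865) via quadratic reciprocity:
  pull out 2: (2/865) = +1  (since 865 mod 8 = 1)
  pull out 2: (2/865) = +1  (since 865 mod 8 = 1)
  pull out 2: (2/865) = +1  (since 865 mod 8 = 1)
  pull out 2: (2/865) = +1  (since 865 mod 8 = 1)
  reciprocity: (7/865) -> +(865/7)
  reduce: (4/7)
  pull out 2: (2/7) = +1  (since 7 mod 8 = 7)
  pull out 2: (2/7) = +1  (since 7 mod 8 = 7)
  (1/7) = 1
Product of signs = 1

1


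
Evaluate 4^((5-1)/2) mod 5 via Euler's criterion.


p = 5 is prime and the exponent is (p-1)/2 = 2, so by Euler's criterion 4^2 = (4/5) = +1 or -1 mod 5.
Compute by square-and-multiply:
  2 = 2 (binary 10)
  Repeated squaring mod 5: 4^1 = 4, 4^2 = 1
  4^2 = 1 mod 5
Result 1: 4 is a quadratic residue mod 5.
4^2 mod 5 = 1

1


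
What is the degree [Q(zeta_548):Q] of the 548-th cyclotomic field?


The degree equals Euler's totient phi(548).
548 = 2^2 * 137
phi(548) = 272

272


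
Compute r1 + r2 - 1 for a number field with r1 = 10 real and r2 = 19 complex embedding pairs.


By Dirichlet's unit theorem:
rank = r1 + r2 - 1
= 10 + 19 - 1
= 28

28


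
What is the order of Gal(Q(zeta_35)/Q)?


|Gal(Q(zeta_35)/Q)| = phi(35)
= 24

24


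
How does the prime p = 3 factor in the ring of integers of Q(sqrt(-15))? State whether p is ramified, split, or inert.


K = Q(sqrt(-15)). Since d mod 4 = 1, disc(K) = -15.
Check p | disc: -15 mod 3 = 0.
p divides disc, so p ramifies: (p) = P^2 with e=2, f=1, g=1.
Therefore p is ramified.

ramified


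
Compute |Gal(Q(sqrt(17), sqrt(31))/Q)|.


The 2 square roots of distinct primes are multiplicatively independent over Q,
so [K:Q] = 2^2 and Gal(K/Q) is isomorphic to (Z/2Z)^2.
|Gal| = 2^2 = 4

4


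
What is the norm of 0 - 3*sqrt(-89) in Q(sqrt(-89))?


N(a + b*sqrt(d)) = a^2 - d*b^2
= (0)^2 - (-89)*(-3)^2
= 0 + 801
= 801

801


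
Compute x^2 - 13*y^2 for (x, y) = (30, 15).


x^2 - d*y^2
= 30^2 - 13*15^2
= 900 - 2925
= -2025

-2025


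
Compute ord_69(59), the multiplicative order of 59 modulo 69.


We want ord_69(59), the smallest k >= 1 with 59^k = 1 mod 69.
n = 69 = 3 * 23, phi(69) = 44; the order divides phi(n).
Divisors of 44: 1, 2, 4, 11, 22, 44
Repeated squaring mod 69: 59^1 = 59, 59^2 = 31, 59^4 = 64, 59^8 = 25, 59^16 = 4, 59^32 = 16
Test divisors in increasing order:
  k=1: 59^1 = 59 mod 69
  k=2: 59^2 = 31 mod 69
  k=4: 59^4 = 64 mod 69
  k=11: 59^11 = 25 * 31 * 59 = 47 mod 69
  k=22: 59^22 = 4 * 64 * 31 = 1 mod 69  <- first divisor giving 1
Order = 22

22


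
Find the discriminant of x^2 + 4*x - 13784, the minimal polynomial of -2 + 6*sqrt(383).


The element -2 + 6*sqrt(383) has minimal polynomial:
x^2 + 4*x - 13784
Discriminant = (4)^2 - 4*(-13784)
= 16 + 55136
= 55152

55152


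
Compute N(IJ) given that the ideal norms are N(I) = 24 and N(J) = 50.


N(IJ) = N(I) * N(J)
= 24 * 50
= 1200

1200


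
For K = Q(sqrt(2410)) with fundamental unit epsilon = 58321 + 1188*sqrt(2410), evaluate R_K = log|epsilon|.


epsilon = 58321 + 1188*sqrt(2410)
= 116642.0000
R = ln(116642.0000)
= 11.6669

11.6669


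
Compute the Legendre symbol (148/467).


p = 467 is prime, so compute (148/467) with the reciprocity algorithm (Jacobi-symbol steps: pull out 2s via (2/n), flip via reciprocity, reduce):
  pull out 2: (2/467) = -1  (since 467 mod 8 = 3)
  pull out 2: (2/467) = -1  (since 467 mod 8 = 3)
  reciprocity: (37/467) -> +(467/37)
  reduce: (23/37)
  reciprocity: (23/37) -> +(37/23)
  reduce: (14/23)
  pull out 2: (2/23) = +1  (since 23 mod 8 = 7)
  reciprocity: (7/23) -> -(23/7)
  reduce: (2/7)
  pull out 2: (2/7) = +1  (since 7 mod 8 = 7)
  (1/7) = 1
Product of signs = -1
(148/467) = -1

-1


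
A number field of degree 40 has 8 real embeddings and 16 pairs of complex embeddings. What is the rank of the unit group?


By Dirichlet's unit theorem:
rank = r1 + r2 - 1
= 8 + 16 - 1
= 23

23


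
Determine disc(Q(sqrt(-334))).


For K = Q(sqrt(d)) with d squarefree: disc(K) = d if d = 1 mod 4, and disc(K) = 4d if d = 2 or 3 mod 4.
Here d = -334, and d mod 4 = 2.
d = 2 mod 4, not 1 (O_K = Z[sqrt(d)]), so disc(K) = 4d = 4 * (-334) = -1336

-1336


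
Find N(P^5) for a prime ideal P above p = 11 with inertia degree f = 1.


N(P^a) = p^(a*f)
= 11^(5*1)
= 11^5
= 161051

161051


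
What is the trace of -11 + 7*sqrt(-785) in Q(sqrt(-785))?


Tr(a + b*sqrt(d)) = (a + b*sqrt(d)) + (a - b*sqrt(d)) = 2a
= 2 * (-11)
= -22

-22


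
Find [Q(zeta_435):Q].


The degree equals Euler's totient phi(435).
435 = 3 * 5 * 29
phi(435) = 224

224


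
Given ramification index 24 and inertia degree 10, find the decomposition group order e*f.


|D_P| = e * f
= 24 * 10
= 240

240


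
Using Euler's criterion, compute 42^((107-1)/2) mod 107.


p = 107 is prime and the exponent is (p-1)/2 = 53, so by Euler's criterion 42^53 = (42/107) = +1 or -1 mod 107.
Compute by square-and-multiply:
  53 = 32 + 16 + 4 + 1 (binary 110101)
  Repeated squaring mod 107: 42^1 = 42, 42^2 = 52, 42^4 = 29, 42^8 = 92, 42^16 = 11, 42^32 = 14
  42^53 = 42^32 * 42^16 * 42^4 * 42^1 = 14 * 11 * 29 * 42 mod 107
    14 * 11 = 154 = 47 mod 107
    47 * 29 = 1363 = 79 mod 107
    79 * 42 = 3318 = 1 mod 107
  42^53 = 1 mod 107
Result 1: 42 is a quadratic residue mod 107.
42^53 mod 107 = 1

1


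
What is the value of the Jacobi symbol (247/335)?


Compute (247/335) via quadratic reciprocity:
  reciprocity: (247/335) -> -(335/247)
  reduce: (88/247)
  pull out 2: (2/247) = +1  (since 247 mod 8 = 7)
  pull out 2: (2/247) = +1  (since 247 mod 8 = 7)
  pull out 2: (2/247) = +1  (since 247 mod 8 = 7)
  reciprocity: (11/247) -> -(247/11)
  reduce: (5/11)
  reciprocity: (5/11) -> +(11/5)
  reduce: (1/5)
  (1/5) = 1
Product of signs = 1

1


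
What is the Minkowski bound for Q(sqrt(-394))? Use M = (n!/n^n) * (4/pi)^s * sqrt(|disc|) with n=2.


d = -394, d mod 4 = 2, so disc(K) = 4d = -1576; |disc(K)| = 1576
Imaginary quadratic field, so n = 2, s = r2 = 1, r1 = 0
M = (n!/n^n) * (4/pi)^s * sqrt(|disc(K)|) = (2!/2^2) * (4/pi)^1 * sqrt(1576)
= 0.5 * 1.273240 * 39.698866
= 25.2731

25.2731


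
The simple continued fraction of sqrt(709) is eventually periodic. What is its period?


Run the CF algorithm for sqrt(709).
a_0 = floor(sqrt(709)) = 26; set m_0=0, q_0=1.
Recurrence: m' = q*a - m,  q' = (d - m'^2)/q,  a' = floor((a_0 + m')/q').
  step 1: m=26, q=33, a=1
  step 2: m=7, q=20, a=1
  step 3: m=13, q=27, a=1
  step 4: m=14, q=19, a=2
  step 5: m=24, q=7, a=7
  step 6: m=25, q=12, a=4
  step 7: m=23, q=15, a=3
  step 8: m=22, q=15, a=3
  step 9: m=23, q=12, a=4
  step 10: m=25, q=7, a=7
  step 11: m=24, q=19, a=2
  step 12: m=14, q=27, a=1
  step 13: m=13, q=20, a=1
  step 14: m=7, q=33, a=1
  step 15: m=26, q=1, a=52
a_15 = 2*a_0 = 52, so the period closes here.
sqrt(709) = [26; 1, 1, 1, 2, 7, 4, 3, 3, 4, 7, 2, 1, 1, 1, 52]
Period length = 15

15


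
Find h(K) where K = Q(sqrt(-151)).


K = Q(sqrt(-151)). d mod 4 = 1, so D = disc(K) = d = -151
h(K) equals the number of primitive reduced positive-definite forms (a, b, c) = a*x^2 + b*x*y + c*y^2 with b^2 - 4ac = D,
where reduced means |b| <= a <= c, with b >= 0 whenever |b| = a or a = c, and primitive means gcd(a, b, c) = 1.
Reduced forces 3a^2 <= |D| = 151, so 1 <= a <= 7; b must have the parity of D, and c = (b^2 - D)/(4a) must be an integer >= a.
Enumerate a = 1..7, b in [-a, a]:
  a=1: (1, 1, 38)  [1]
  a=2: (2, -1, 19), (2, 1, 19)  [2]
  a=3: none
  a=4: (4, -3, 10), (4, 3, 10)  [2]
  a=5: (5, -3, 8), (5, 3, 8)  [2]
  a=6..7: none
Total reduced forms: 1 + 2 + 2 + 2 = 7
h = 7

7


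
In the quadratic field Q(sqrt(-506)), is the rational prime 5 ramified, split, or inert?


K = Q(sqrt(-506)). Since d mod 4 = 2, disc(K) = -2024.
Check p | disc: -2024 mod 5 = 1.
p does not divide disc. Compute Legendre symbol (d/p):
4^((5-1)/2) mod 5 = 1
(d/p) = 1, so p splits: (p) = P*P' with e=1, f=1, g=2.
Therefore p is split.

split


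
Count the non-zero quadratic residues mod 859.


For prime p, the number of non-zero quadratic residues is (p-1)/2.
= (859-1)/2
= 429

429


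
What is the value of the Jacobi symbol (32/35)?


Compute (32/35) via quadratic reciprocity:
  pull out 2: (2/35) = -1  (since 35 mod 8 = 3)
  pull out 2: (2/35) = -1  (since 35 mod 8 = 3)
  pull out 2: (2/35) = -1  (since 35 mod 8 = 3)
  pull out 2: (2/35) = -1  (since 35 mod 8 = 3)
  pull out 2: (2/35) = -1  (since 35 mod 8 = 3)
  (1/35) = 1
Product of signs = -1

-1


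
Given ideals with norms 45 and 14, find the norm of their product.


N(IJ) = N(I) * N(J)
= 45 * 14
= 630

630


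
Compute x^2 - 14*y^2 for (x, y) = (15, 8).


x^2 - d*y^2
= 15^2 - 14*8^2
= 225 - 896
= -671

-671


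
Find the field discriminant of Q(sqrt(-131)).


For K = Q(sqrt(d)) with d squarefree: disc(K) = d if d = 1 mod 4, and disc(K) = 4d if d = 2 or 3 mod 4.
Here d = -131, and d mod 4 = 1.
d = 1 mod 4 (O_K = Z[(1+sqrt(d))/2]), so disc(K) = d = -131

-131


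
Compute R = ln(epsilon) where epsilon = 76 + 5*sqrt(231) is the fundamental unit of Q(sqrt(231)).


epsilon = 76 + 5*sqrt(231)
= 151.9934
R = ln(151.9934)
= 5.0238

5.0238


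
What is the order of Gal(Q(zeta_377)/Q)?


|Gal(Q(zeta_377)/Q)| = phi(377)
= 336

336


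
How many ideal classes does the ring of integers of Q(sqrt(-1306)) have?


K = Q(sqrt(-1306)). d mod 4 = 2, so D = disc(K) = 4d = -5224
h(K) equals the number of primitive reduced positive-definite forms (a, b, c) = a*x^2 + b*x*y + c*y^2 with b^2 - 4ac = D,
where reduced means |b| <= a <= c, with b >= 0 whenever |b| = a or a = c, and primitive means gcd(a, b, c) = 1.
Reduced forces 3a^2 <= |D| = 5224, so 1 <= a <= 41; b must have the parity of D, and c = (b^2 - D)/(4a) must be an integer >= a.
Enumerate a = 1..41, b in [-a, a]:
  a=1: (1, 0, 1306)  [1]
  a=2: (2, 0, 653)  [1]
  a=3..4: none
  a=5: (5, -4, 262), (5, 4, 262)  [2]
  a=6..9: none
  a=10: (10, -4, 131), (10, 4, 131)  [2]
  a=11: (11, -10, 121), (11, 10, 121)  [2]
  a=12..18: none
  a=19: (19, -18, 73), (19, 18, 73)  [2]
  a=20..21: none
  a=22: (22, -12, 61), (22, 12, 61)  [2]
  a=23..24: none
  a=25: (25, -24, 58), (25, 24, 58)  [2]
  a=26..28: none
  a=29: (29, -24, 50), (29, 24, 50)  [2]
  a=30..36: none
  a=37: (37, -20, 38), (37, 20, 38)  [2]
  a=38..41: none
Total reduced forms: 1 + 1 + 2 + 2 + 2 + 2 + 2 + 2 + 2 + 2 = 18
h = 18

18


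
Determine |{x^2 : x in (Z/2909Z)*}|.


For prime p, the number of non-zero quadratic residues is (p-1)/2.
= (2909-1)/2
= 1454

1454


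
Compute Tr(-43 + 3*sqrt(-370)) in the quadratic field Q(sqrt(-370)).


Tr(a + b*sqrt(d)) = (a + b*sqrt(d)) + (a - b*sqrt(d)) = 2a
= 2 * (-43)
= -86

-86


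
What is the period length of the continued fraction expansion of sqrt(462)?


Run the CF algorithm for sqrt(462).
a_0 = floor(sqrt(462)) = 21; set m_0=0, q_0=1.
Recurrence: m' = q*a - m,  q' = (d - m'^2)/q,  a' = floor((a_0 + m')/q').
  step 1: m=21, q=21, a=2
  step 2: m=21, q=1, a=42
a_2 = 2*a_0 = 42, so the period closes here.
sqrt(462) = [21; 2, 42]
Period length = 2

2


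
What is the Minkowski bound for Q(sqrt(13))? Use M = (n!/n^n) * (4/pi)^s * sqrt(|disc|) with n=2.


d = 13, d mod 4 = 1, so disc(K) = d = 13; |disc(K)| = 13
Real quadratic field, so n = 2, s = r2 = 0, r1 = 2
M = (n!/n^n) * (4/pi)^s * sqrt(|disc(K)|) = (2!/2^2) * (4/pi)^0 * sqrt(13)
= 0.5 * 1.000000 * 3.605551
= 1.8028

1.8028


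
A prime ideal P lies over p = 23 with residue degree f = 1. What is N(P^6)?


N(P^a) = p^(a*f)
= 23^(6*1)
= 23^6
= 148035889

148035889


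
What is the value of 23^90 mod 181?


p = 181 is prime and the exponent is (p-1)/2 = 90, so by Euler's criterion 23^90 = (23/181) = +1 or -1 mod 181.
Compute by square-and-multiply:
  90 = 64 + 16 + 8 + 2 (binary 1011010)
  Repeated squaring mod 181: 23^1 = 23, 23^2 = 167, 23^4 = 15, 23^8 = 44, 23^16 = 126, 23^32 = 129, 23^64 = 170
  23^90 = 23^64 * 23^16 * 23^8 * 23^2 = 170 * 126 * 44 * 167 mod 181
    170 * 126 = 21420 = 62 mod 181
    62 * 44 = 2728 = 13 mod 181
    13 * 167 = 2171 = 180 mod 181
  23^90 = 180 mod 181
Result 180 = p - 1 = -1 mod 181: 23 is a quadratic non-residue mod 181. As a residue in [0, p-1] the value is 180.
23^90 mod 181 = 180

180


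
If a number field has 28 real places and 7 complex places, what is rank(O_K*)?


By Dirichlet's unit theorem:
rank = r1 + r2 - 1
= 28 + 7 - 1
= 34

34


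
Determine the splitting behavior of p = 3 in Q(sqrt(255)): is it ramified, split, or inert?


K = Q(sqrt(255)). Since d mod 4 = 3, disc(K) = 1020.
Check p | disc: 1020 mod 3 = 0.
p divides disc, so p ramifies: (p) = P^2 with e=2, f=1, g=1.
Therefore p is ramified.

ramified


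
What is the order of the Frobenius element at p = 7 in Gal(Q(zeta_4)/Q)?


The Frobenius at p in Gal(Q(zeta_n)/Q) = (Z/nZ)* is the class of p, so its order is ord_4(7), the smallest k >= 1 with 7^k = 1 mod 4.
n = 4 = 2^2, phi(4) = 2; the order divides phi(n).
Divisors of 2: 1, 2
Repeated squaring mod 4: 7^1 = 3, 7^2 = 1
Test divisors in increasing order:
  k=1: 7^1 = 3 mod 4
  k=2: 7^2 = 1 mod 4  <- first divisor giving 1
Order = 2

2


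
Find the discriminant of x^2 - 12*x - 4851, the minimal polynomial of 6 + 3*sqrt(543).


The element 6 + 3*sqrt(543) has minimal polynomial:
x^2 - 12*x - 4851
Discriminant = (-12)^2 - 4*(-4851)
= 144 + 19404
= 19548

19548


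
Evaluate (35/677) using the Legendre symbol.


p = 677 is prime, so compute (35/677) with the reciprocity algorithm (Jacobi-symbol steps: pull out 2s via (2/n), flip via reciprocity, reduce):
  reciprocity: (35/677) -> +(677/35)
  reduce: (12/35)
  pull out 2: (2/35) = -1  (since 35 mod 8 = 3)
  pull out 2: (2/35) = -1  (since 35 mod 8 = 3)
  reciprocity: (3/35) -> -(35/3)
  reduce: (2/3)
  pull out 2: (2/3) = -1  (since 3 mod 8 = 3)
  (1/3) = 1
Product of signs = 1
(35/677) = 1

1


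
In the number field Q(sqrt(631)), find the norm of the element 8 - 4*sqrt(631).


N(a + b*sqrt(d)) = a^2 - d*b^2
= (8)^2 - (631)*(-4)^2
= 64 - 10096
= -10032

-10032


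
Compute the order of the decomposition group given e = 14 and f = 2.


|D_P| = e * f
= 14 * 2
= 28

28


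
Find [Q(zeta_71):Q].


The degree equals Euler's totient phi(71).
71 = 71
phi(71) = 70

70


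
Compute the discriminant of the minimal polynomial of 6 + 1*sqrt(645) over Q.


The element 6 + 1*sqrt(645) has minimal polynomial:
x^2 - 12*x - 609
Discriminant = (-12)^2 - 4*(-609)
= 144 + 2436
= 2580

2580


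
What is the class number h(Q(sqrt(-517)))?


K = Q(sqrt(-517)). d mod 4 = 3, so D = disc(K) = 4d = -2068
h(K) equals the number of primitive reduced positive-definite forms (a, b, c) = a*x^2 + b*x*y + c*y^2 with b^2 - 4ac = D,
where reduced means |b| <= a <= c, with b >= 0 whenever |b| = a or a = c, and primitive means gcd(a, b, c) = 1.
Reduced forces 3a^2 <= |D| = 2068, so 1 <= a <= 26; b must have the parity of D, and c = (b^2 - D)/(4a) must be an integer >= a.
Enumerate a = 1..26, b in [-a, a]:
  a=1: (1, 0, 517)  [1]
  a=2: (2, 2, 259)  [1]
  a=3..6: none
  a=7: (7, -2, 74), (7, 2, 74)  [2]
  a=8..10: none
  a=11: (11, 0, 47)  [1]
  a=12: none
  a=13: (13, -8, 41), (13, 8, 41)  [2]
  a=14: (14, -2, 37), (14, 2, 37)  [2]
  a=15..21: none
  a=22: (22, 22, 29)  [1]
  a=23: (23, -18, 26), (23, 18, 26)  [2]
  a=24..26: none
Total reduced forms: 1 + 1 + 2 + 1 + 2 + 2 + 1 + 2 = 12
h = 12

12


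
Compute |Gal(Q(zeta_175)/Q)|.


|Gal(Q(zeta_175)/Q)| = phi(175)
= 120

120


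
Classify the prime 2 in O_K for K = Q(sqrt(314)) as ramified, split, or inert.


K = Q(sqrt(314)). Since d mod 4 = 2, disc(K) = 1256.
Check p | disc: 1256 mod 2 = 0.
p divides disc, so p ramifies: (p) = P^2 with e=2, f=1, g=1.
Therefore p is ramified.

ramified


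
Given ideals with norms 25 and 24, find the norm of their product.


N(IJ) = N(I) * N(J)
= 25 * 24
= 600

600


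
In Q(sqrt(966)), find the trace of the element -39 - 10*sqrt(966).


Tr(a + b*sqrt(d)) = (a + b*sqrt(d)) + (a - b*sqrt(d)) = 2a
= 2 * (-39)
= -78

-78


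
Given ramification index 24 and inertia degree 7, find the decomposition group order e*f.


|D_P| = e * f
= 24 * 7
= 168

168


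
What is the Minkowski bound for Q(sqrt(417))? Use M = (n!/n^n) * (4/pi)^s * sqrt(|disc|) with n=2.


d = 417, d mod 4 = 1, so disc(K) = d = 417; |disc(K)| = 417
Real quadratic field, so n = 2, s = r2 = 0, r1 = 2
M = (n!/n^n) * (4/pi)^s * sqrt(|disc(K)|) = (2!/2^2) * (4/pi)^0 * sqrt(417)
= 0.5 * 1.000000 * 20.420578
= 10.2103

10.2103


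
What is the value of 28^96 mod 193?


p = 193 is prime and the exponent is (p-1)/2 = 96, so by Euler's criterion 28^96 = (28/193) = +1 or -1 mod 193.
Compute by square-and-multiply:
  96 = 64 + 32 (binary 1100000)
  Repeated squaring mod 193: 28^1 = 28, 28^2 = 12, 28^4 = 144, 28^8 = 85, 28^16 = 84, 28^32 = 108, 28^64 = 84
  28^96 = 28^64 * 28^32 = 84 * 108 mod 193
    84 * 108 = 9072 = 1 mod 193
  28^96 = 1 mod 193
Result 1: 28 is a quadratic residue mod 193.
28^96 mod 193 = 1

1


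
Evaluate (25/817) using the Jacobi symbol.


Compute (25/817) via quadratic reciprocity:
  reciprocity: (25/817) -> +(817/25)
  reduce: (17/25)
  reciprocity: (17/25) -> +(25/17)
  reduce: (8/17)
  pull out 2: (2/17) = +1  (since 17 mod 8 = 1)
  pull out 2: (2/17) = +1  (since 17 mod 8 = 1)
  pull out 2: (2/17) = +1  (since 17 mod 8 = 1)
  (1/17) = 1
Product of signs = 1

1


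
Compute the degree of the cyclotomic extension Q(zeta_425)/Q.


The degree equals Euler's totient phi(425).
425 = 5^2 * 17
phi(425) = 320

320


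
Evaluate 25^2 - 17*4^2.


x^2 - d*y^2
= 25^2 - 17*4^2
= 625 - 272
= 353

353


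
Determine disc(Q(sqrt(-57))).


For K = Q(sqrt(d)) with d squarefree: disc(K) = d if d = 1 mod 4, and disc(K) = 4d if d = 2 or 3 mod 4.
Here d = -57, and d mod 4 = 3.
d = 3 mod 4, not 1 (O_K = Z[sqrt(d)]), so disc(K) = 4d = 4 * (-57) = -228

-228


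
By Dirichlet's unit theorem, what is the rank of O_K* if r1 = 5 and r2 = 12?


By Dirichlet's unit theorem:
rank = r1 + r2 - 1
= 5 + 12 - 1
= 16

16


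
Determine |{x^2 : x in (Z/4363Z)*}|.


For prime p, the number of non-zero quadratic residues is (p-1)/2.
= (4363-1)/2
= 2181

2181


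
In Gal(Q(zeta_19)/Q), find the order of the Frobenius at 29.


The Frobenius at p in Gal(Q(zeta_n)/Q) = (Z/nZ)* is the class of p, so its order is ord_19(29), the smallest k >= 1 with 29^k = 1 mod 19.
n = 19 = 19, phi(19) = 18; the order divides phi(n).
Divisors of 18: 1, 2, 3, 6, 9, 18
Repeated squaring mod 19: 29^1 = 10, 29^2 = 5, 29^4 = 6, 29^8 = 17, 29^16 = 4
Test divisors in increasing order:
  k=1: 29^1 = 10 mod 19
  k=2: 29^2 = 5 mod 19
  k=3: 29^3 = 5 * 10 = 12 mod 19
  k=6: 29^6 = 6 * 5 = 11 mod 19
  k=9: 29^9 = 17 * 10 = 18 mod 19
  k=18: 29^18 = 4 * 5 = 1 mod 19  <- first divisor giving 1
Order = 18

18


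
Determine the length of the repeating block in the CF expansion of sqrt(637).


Run the CF algorithm for sqrt(637).
a_0 = floor(sqrt(637)) = 25; set m_0=0, q_0=1.
Recurrence: m' = q*a - m,  q' = (d - m'^2)/q,  a' = floor((a_0 + m')/q').
  step 1: m=25, q=12, a=4
  step 2: m=23, q=9, a=5
  step 3: m=22, q=17, a=2
  step 4: m=12, q=29, a=1
  step 5: m=17, q=12, a=3
  step 6: m=19, q=23, a=1
  step 7: m=4, q=27, a=1
  step 8: m=23, q=4, a=12
  step 9: m=25, q=3, a=16
  step 10: m=23, q=36, a=1
  step 11: m=13, q=13, a=2
  step 12: m=13, q=36, a=1
  step 13: m=23, q=3, a=16
  step 14: m=25, q=4, a=12
  step 15: m=23, q=27, a=1
  step 16: m=4, q=23, a=1
  step 17: m=19, q=12, a=3
  step 18: m=17, q=29, a=1
  step 19: m=12, q=17, a=2
  step 20: m=22, q=9, a=5
  step 21: m=23, q=12, a=4
  step 22: m=25, q=1, a=50
a_22 = 2*a_0 = 50, so the period closes here.
sqrt(637) = [25; 4, 5, 2, 1, 3, 1, 1, 12, 16, 1, 2, 1, 16, 12, 1, 1, 3, 1, 2, 5, 4, 50]
Period length = 22

22


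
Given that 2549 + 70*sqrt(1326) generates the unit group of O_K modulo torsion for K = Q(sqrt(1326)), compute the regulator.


epsilon = 2549 + 70*sqrt(1326)
= 5097.9998
R = ln(5097.9998)
= 8.5366

8.5366


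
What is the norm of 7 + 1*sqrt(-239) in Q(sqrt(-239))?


N(a + b*sqrt(d)) = a^2 - d*b^2
= (7)^2 - (-239)*(1)^2
= 49 + 239
= 288

288


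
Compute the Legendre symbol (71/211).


p = 211 is prime, so compute (71/211) with the reciprocity algorithm (Jacobi-symbol steps: pull out 2s via (2/n), flip via reciprocity, reduce):
  reciprocity: (71/211) -> -(211/71)
  reduce: (69/71)
  reciprocity: (69/71) -> +(71/69)
  reduce: (2/69)
  pull out 2: (2/69) = -1  (since 69 mod 8 = 5)
  (1/69) = 1
Product of signs = 1
(71/211) = 1

1


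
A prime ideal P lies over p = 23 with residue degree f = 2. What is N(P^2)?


N(P^a) = p^(a*f)
= 23^(2*2)
= 23^4
= 279841

279841


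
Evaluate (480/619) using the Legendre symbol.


p = 619 is prime, so compute (480/619) with the reciprocity algorithm (Jacobi-symbol steps: pull out 2s via (2/n), flip via reciprocity, reduce):
  pull out 2: (2/619) = -1  (since 619 mod 8 = 3)
  pull out 2: (2/619) = -1  (since 619 mod 8 = 3)
  pull out 2: (2/619) = -1  (since 619 mod 8 = 3)
  pull out 2: (2/619) = -1  (since 619 mod 8 = 3)
  pull out 2: (2/619) = -1  (since 619 mod 8 = 3)
  reciprocity: (15/619) -> -(619/15)
  reduce: (4/15)
  pull out 2: (2/15) = +1  (since 15 mod 8 = 7)
  pull out 2: (2/15) = +1  (since 15 mod 8 = 7)
  (1/15) = 1
Product of signs = 1
(480/619) = 1

1


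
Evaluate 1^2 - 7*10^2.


x^2 - d*y^2
= 1^2 - 7*10^2
= 1 - 700
= -699

-699


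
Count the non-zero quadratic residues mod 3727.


For prime p, the number of non-zero quadratic residues is (p-1)/2.
= (3727-1)/2
= 1863

1863


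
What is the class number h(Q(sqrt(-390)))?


K = Q(sqrt(-390)). d mod 4 = 2, so D = disc(K) = 4d = -1560
h(K) equals the number of primitive reduced positive-definite forms (a, b, c) = a*x^2 + b*x*y + c*y^2 with b^2 - 4ac = D,
where reduced means |b| <= a <= c, with b >= 0 whenever |b| = a or a = c, and primitive means gcd(a, b, c) = 1.
Reduced forces 3a^2 <= |D| = 1560, so 1 <= a <= 22; b must have the parity of D, and c = (b^2 - D)/(4a) must be an integer >= a.
Enumerate a = 1..22, b in [-a, a]:
  a=1: (1, 0, 390)  [1]
  a=2: (2, 0, 195)  [1]
  a=3: (3, 0, 130)  [1]
  a=4: none
  a=5: (5, 0, 78)  [1]
  a=6: (6, 0, 65)  [1]
  a=7: (7, -6, 57), (7, 6, 57)  [2]
  a=8..9: none
  a=10: (10, 0, 39)  [1]
  a=11..12: none
  a=13: (13, 0, 30)  [1]
  a=14: (14, -8, 29), (14, 8, 29)  [2]
  a=15: (15, 0, 26)  [1]
  a=16: none
  a=17: (17, -2, 23), (17, 2, 23)  [2]
  a=18: none
  a=19: (19, -6, 21), (19, 6, 21)  [2]
  a=20..22: none
Total reduced forms: 1 + 1 + 1 + 1 + 1 + 2 + 1 + 1 + 2 + 1 + 2 + 2 = 16
h = 16

16


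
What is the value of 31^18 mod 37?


p = 37 is prime and the exponent is (p-1)/2 = 18, so by Euler's criterion 31^18 = (31/37) = +1 or -1 mod 37.
Compute by square-and-multiply:
  18 = 16 + 2 (binary 10010)
  Repeated squaring mod 37: 31^1 = 31, 31^2 = 36, 31^4 = 1, 31^8 = 1, 31^16 = 1
  31^18 = 31^16 * 31^2 = 1 * 36 mod 37
    1 * 36 = 36 = 36 mod 37
  31^18 = 36 mod 37
Result 36 = p - 1 = -1 mod 37: 31 is a quadratic non-residue mod 37. As a residue in [0, p-1] the value is 36.
31^18 mod 37 = 36

36


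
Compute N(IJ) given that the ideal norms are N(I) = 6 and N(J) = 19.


N(IJ) = N(I) * N(J)
= 6 * 19
= 114

114


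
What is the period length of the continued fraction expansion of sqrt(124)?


Run the CF algorithm for sqrt(124).
a_0 = floor(sqrt(124)) = 11; set m_0=0, q_0=1.
Recurrence: m' = q*a - m,  q' = (d - m'^2)/q,  a' = floor((a_0 + m')/q').
  step 1: m=11, q=3, a=7
  step 2: m=10, q=8, a=2
  step 3: m=6, q=11, a=1
  step 4: m=5, q=9, a=1
  step 5: m=4, q=12, a=1
  step 6: m=8, q=5, a=3
  step 7: m=7, q=15, a=1
  step 8: m=8, q=4, a=4
  step 9: m=8, q=15, a=1
  step 10: m=7, q=5, a=3
  step 11: m=8, q=12, a=1
  step 12: m=4, q=9, a=1
  step 13: m=5, q=11, a=1
  step 14: m=6, q=8, a=2
  step 15: m=10, q=3, a=7
  step 16: m=11, q=1, a=22
a_16 = 2*a_0 = 22, so the period closes here.
sqrt(124) = [11; 7, 2, 1, 1, 1, 3, 1, 4, 1, 3, 1, 1, 1, 2, 7, 22]
Period length = 16

16


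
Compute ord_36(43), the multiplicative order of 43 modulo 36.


We want ord_36(43), the smallest k >= 1 with 43^k = 1 mod 36.
n = 36 = 2^2 * 3^2, phi(36) = 12; the order divides phi(n).
Divisors of 12: 1, 2, 3, 4, 6, 12
Repeated squaring mod 36: 43^1 = 7, 43^2 = 13, 43^4 = 25, 43^8 = 13
Test divisors in increasing order:
  k=1: 43^1 = 7 mod 36
  k=2: 43^2 = 13 mod 36
  k=3: 43^3 = 13 * 7 = 19 mod 36
  k=4: 43^4 = 25 mod 36
  k=6: 43^6 = 25 * 13 = 1 mod 36  <- first divisor giving 1
Order = 6

6


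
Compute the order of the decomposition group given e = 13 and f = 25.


|D_P| = e * f
= 13 * 25
= 325

325


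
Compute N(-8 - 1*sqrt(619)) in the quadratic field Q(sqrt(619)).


N(a + b*sqrt(d)) = a^2 - d*b^2
= (-8)^2 - (619)*(-1)^2
= 64 - 619
= -555

-555


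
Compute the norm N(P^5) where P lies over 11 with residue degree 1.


N(P^a) = p^(a*f)
= 11^(5*1)
= 11^5
= 161051

161051


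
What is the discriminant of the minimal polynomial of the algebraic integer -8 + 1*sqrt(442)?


The element -8 + 1*sqrt(442) has minimal polynomial:
x^2 + 16*x - 378
Discriminant = (16)^2 - 4*(-378)
= 256 + 1512
= 1768

1768


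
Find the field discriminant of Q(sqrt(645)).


For K = Q(sqrt(d)) with d squarefree: disc(K) = d if d = 1 mod 4, and disc(K) = 4d if d = 2 or 3 mod 4.
Here d = 645, and d mod 4 = 1.
d = 1 mod 4 (O_K = Z[(1+sqrt(d))/2]), so disc(K) = d = 645

645


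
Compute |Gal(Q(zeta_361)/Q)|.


|Gal(Q(zeta_361)/Q)| = phi(361)
= 342

342


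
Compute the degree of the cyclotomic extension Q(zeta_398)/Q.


The degree equals Euler's totient phi(398).
398 = 2 * 199
phi(398) = 198

198


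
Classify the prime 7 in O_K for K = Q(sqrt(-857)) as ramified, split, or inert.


K = Q(sqrt(-857)). Since d mod 4 = 3, disc(K) = -3428.
Check p | disc: -3428 mod 7 = 2.
p does not divide disc. Compute Legendre symbol (d/p):
4^((7-1)/2) mod 7 = 1
(d/p) = 1, so p splits: (p) = P*P' with e=1, f=1, g=2.
Therefore p is split.

split


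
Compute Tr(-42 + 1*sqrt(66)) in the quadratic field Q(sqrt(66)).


Tr(a + b*sqrt(d)) = (a + b*sqrt(d)) + (a - b*sqrt(d)) = 2a
= 2 * (-42)
= -84

-84


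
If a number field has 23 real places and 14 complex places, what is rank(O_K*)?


By Dirichlet's unit theorem:
rank = r1 + r2 - 1
= 23 + 14 - 1
= 36

36


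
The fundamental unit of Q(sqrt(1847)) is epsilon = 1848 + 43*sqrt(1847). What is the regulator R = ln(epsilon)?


epsilon = 1848 + 43*sqrt(1847)
= 3695.9997
R = ln(3695.9997)
= 8.2150

8.2150


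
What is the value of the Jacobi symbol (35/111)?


Compute (35/111) via quadratic reciprocity:
  reciprocity: (35/111) -> -(111/35)
  reduce: (6/35)
  pull out 2: (2/35) = -1  (since 35 mod 8 = 3)
  reciprocity: (3/35) -> -(35/3)
  reduce: (2/3)
  pull out 2: (2/3) = -1  (since 3 mod 8 = 3)
  (1/3) = 1
Product of signs = 1

1


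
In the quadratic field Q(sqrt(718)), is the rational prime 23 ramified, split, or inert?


K = Q(sqrt(718)). Since d mod 4 = 2, disc(K) = 2872.
Check p | disc: 2872 mod 23 = 20.
p does not divide disc. Compute Legendre symbol (d/p):
5^((23-1)/2) mod 23 = -1
(d/p) = -1, so p is inert: (p) stays prime with e=1, f=2, g=1.
Therefore p is inert.

inert


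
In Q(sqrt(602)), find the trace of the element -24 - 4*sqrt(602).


Tr(a + b*sqrt(d)) = (a + b*sqrt(d)) + (a - b*sqrt(d)) = 2a
= 2 * (-24)
= -48

-48


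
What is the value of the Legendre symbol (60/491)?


p = 491 is prime, so compute (60/491) with the reciprocity algorithm (Jacobi-symbol steps: pull out 2s via (2/n), flip via reciprocity, reduce):
  pull out 2: (2/491) = -1  (since 491 mod 8 = 3)
  pull out 2: (2/491) = -1  (since 491 mod 8 = 3)
  reciprocity: (15/491) -> -(491/15)
  reduce: (11/15)
  reciprocity: (11/15) -> -(15/11)
  reduce: (4/11)
  pull out 2: (2/11) = -1  (since 11 mod 8 = 3)
  pull out 2: (2/11) = -1  (since 11 mod 8 = 3)
  (1/11) = 1
Product of signs = 1
(60/491) = 1

1


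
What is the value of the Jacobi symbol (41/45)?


Compute (41/45) via quadratic reciprocity:
  reciprocity: (41/45) -> +(45/41)
  reduce: (4/41)
  pull out 2: (2/41) = +1  (since 41 mod 8 = 1)
  pull out 2: (2/41) = +1  (since 41 mod 8 = 1)
  (1/41) = 1
Product of signs = 1

1


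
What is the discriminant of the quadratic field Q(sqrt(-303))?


For K = Q(sqrt(d)) with d squarefree: disc(K) = d if d = 1 mod 4, and disc(K) = 4d if d = 2 or 3 mod 4.
Here d = -303, and d mod 4 = 1.
d = 1 mod 4 (O_K = Z[(1+sqrt(d))/2]), so disc(K) = d = -303

-303


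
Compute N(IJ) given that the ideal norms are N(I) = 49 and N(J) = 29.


N(IJ) = N(I) * N(J)
= 49 * 29
= 1421

1421


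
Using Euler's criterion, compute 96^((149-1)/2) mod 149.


p = 149 is prime and the exponent is (p-1)/2 = 74, so by Euler's criterion 96^74 = (96/149) = +1 or -1 mod 149.
Compute by square-and-multiply:
  74 = 64 + 8 + 2 (binary 1001010)
  Repeated squaring mod 149: 96^1 = 96, 96^2 = 127, 96^4 = 37, 96^8 = 28, 96^16 = 39, 96^32 = 31, 96^64 = 67
  96^74 = 96^64 * 96^8 * 96^2 = 67 * 28 * 127 mod 149
    67 * 28 = 1876 = 88 mod 149
    88 * 127 = 11176 = 1 mod 149
  96^74 = 1 mod 149
Result 1: 96 is a quadratic residue mod 149.
96^74 mod 149 = 1

1


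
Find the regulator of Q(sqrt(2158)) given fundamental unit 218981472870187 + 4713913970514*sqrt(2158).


epsilon = 218981472870187 + 4713913970514*sqrt(2158)
= 4.3796e+14
R = ln(4.3796e+14)
= 33.7132

33.7132


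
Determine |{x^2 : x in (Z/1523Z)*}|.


For prime p, the number of non-zero quadratic residues is (p-1)/2.
= (1523-1)/2
= 761

761


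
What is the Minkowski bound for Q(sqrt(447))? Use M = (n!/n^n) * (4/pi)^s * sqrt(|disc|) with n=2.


d = 447, d mod 4 = 3, so disc(K) = 4d = 1788; |disc(K)| = 1788
Real quadratic field, so n = 2, s = r2 = 0, r1 = 2
M = (n!/n^n) * (4/pi)^s * sqrt(|disc(K)|) = (2!/2^2) * (4/pi)^0 * sqrt(1788)
= 0.5 * 1.000000 * 42.284749
= 21.1424

21.1424


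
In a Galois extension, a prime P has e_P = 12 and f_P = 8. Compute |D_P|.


|D_P| = e * f
= 12 * 8
= 96

96


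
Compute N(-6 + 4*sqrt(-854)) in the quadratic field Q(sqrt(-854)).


N(a + b*sqrt(d)) = a^2 - d*b^2
= (-6)^2 - (-854)*(4)^2
= 36 + 13664
= 13700

13700


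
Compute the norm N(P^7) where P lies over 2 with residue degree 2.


N(P^a) = p^(a*f)
= 2^(7*2)
= 2^14
= 16384

16384


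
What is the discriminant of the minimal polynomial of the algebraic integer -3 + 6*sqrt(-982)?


The element -3 + 6*sqrt(-982) has minimal polynomial:
x^2 + 6*x + 35361
Discriminant = (6)^2 - 4*(35361)
= 36 - 141444
= -141408

-141408


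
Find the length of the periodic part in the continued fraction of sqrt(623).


Run the CF algorithm for sqrt(623).
a_0 = floor(sqrt(623)) = 24; set m_0=0, q_0=1.
Recurrence: m' = q*a - m,  q' = (d - m'^2)/q,  a' = floor((a_0 + m')/q').
  step 1: m=24, q=47, a=1
  step 2: m=23, q=2, a=23
  step 3: m=23, q=47, a=1
  step 4: m=24, q=1, a=48
a_4 = 2*a_0 = 48, so the period closes here.
sqrt(623) = [24; 1, 23, 1, 48]
Period length = 4

4


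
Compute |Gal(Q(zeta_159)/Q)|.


|Gal(Q(zeta_159)/Q)| = phi(159)
= 104

104


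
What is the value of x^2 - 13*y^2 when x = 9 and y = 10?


x^2 - d*y^2
= 9^2 - 13*10^2
= 81 - 1300
= -1219

-1219


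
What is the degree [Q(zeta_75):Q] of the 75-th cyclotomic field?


The degree equals Euler's totient phi(75).
75 = 3 * 5^2
phi(75) = 40

40


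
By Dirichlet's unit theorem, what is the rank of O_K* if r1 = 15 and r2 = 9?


By Dirichlet's unit theorem:
rank = r1 + r2 - 1
= 15 + 9 - 1
= 23

23


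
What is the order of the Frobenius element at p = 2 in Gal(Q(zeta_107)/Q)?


The Frobenius at p in Gal(Q(zeta_n)/Q) = (Z/nZ)* is the class of p, so its order is ord_107(2), the smallest k >= 1 with 2^k = 1 mod 107.
n = 107 = 107, phi(107) = 106; the order divides phi(n).
Divisors of 106: 1, 2, 53, 106
Repeated squaring mod 107: 2^1 = 2, 2^2 = 4, 2^4 = 16, 2^8 = 42, 2^16 = 52, 2^32 = 29, 2^64 = 92
Test divisors in increasing order:
  k=1: 2^1 = 2 mod 107
  k=2: 2^2 = 4 mod 107
  k=53: 2^53 = 29 * 52 * 16 * 2 = 106 mod 107
  k=106: 2^106 = 92 * 29 * 42 * 4 = 1 mod 107  <- first divisor giving 1
Order = 106

106


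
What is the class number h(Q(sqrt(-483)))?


K = Q(sqrt(-483)). d mod 4 = 1, so D = disc(K) = d = -483
h(K) equals the number of primitive reduced positive-definite forms (a, b, c) = a*x^2 + b*x*y + c*y^2 with b^2 - 4ac = D,
where reduced means |b| <= a <= c, with b >= 0 whenever |b| = a or a = c, and primitive means gcd(a, b, c) = 1.
Reduced forces 3a^2 <= |D| = 483, so 1 <= a <= 12; b must have the parity of D, and c = (b^2 - D)/(4a) must be an integer >= a.
Enumerate a = 1..12, b in [-a, a]:
  a=1: (1, 1, 121)  [1]
  a=2: none
  a=3: (3, 3, 41)  [1]
  a=4..6: none
  a=7: (7, 7, 19)  [1]
  a=8..10: none
  a=11: (11, 1, 11)  [1]
  a=12: none
Total reduced forms: 1 + 1 + 1 + 1 = 4
h = 4

4


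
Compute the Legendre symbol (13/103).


p = 103 is prime, so compute (13/103) with the reciprocity algorithm (Jacobi-symbol steps: pull out 2s via (2/n), flip via reciprocity, reduce):
  reciprocity: (13/103) -> +(103/13)
  reduce: (12/13)
  pull out 2: (2/13) = -1  (since 13 mod 8 = 5)
  pull out 2: (2/13) = -1  (since 13 mod 8 = 5)
  reciprocity: (3/13) -> +(13/3)
  reduce: (1/3)
  (1/3) = 1
Product of signs = 1
(13/103) = 1

1


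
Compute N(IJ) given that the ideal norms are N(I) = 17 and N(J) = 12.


N(IJ) = N(I) * N(J)
= 17 * 12
= 204

204


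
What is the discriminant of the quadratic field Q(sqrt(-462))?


For K = Q(sqrt(d)) with d squarefree: disc(K) = d if d = 1 mod 4, and disc(K) = 4d if d = 2 or 3 mod 4.
Here d = -462, and d mod 4 = 2.
d = 2 mod 4, not 1 (O_K = Z[sqrt(d)]), so disc(K) = 4d = 4 * (-462) = -1848

-1848


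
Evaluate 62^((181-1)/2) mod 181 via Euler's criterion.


p = 181 is prime and the exponent is (p-1)/2 = 90, so by Euler's criterion 62^90 = (62/181) = +1 or -1 mod 181.
Compute by square-and-multiply:
  90 = 64 + 16 + 8 + 2 (binary 1011010)
  Repeated squaring mod 181: 62^1 = 62, 62^2 = 43, 62^4 = 39, 62^8 = 73, 62^16 = 80, 62^32 = 65, 62^64 = 62
  62^90 = 62^64 * 62^16 * 62^8 * 62^2 = 62 * 80 * 73 * 43 mod 181
    62 * 80 = 4960 = 73 mod 181
    73 * 73 = 5329 = 80 mod 181
    80 * 43 = 3440 = 1 mod 181
  62^90 = 1 mod 181
Result 1: 62 is a quadratic residue mod 181.
62^90 mod 181 = 1

1


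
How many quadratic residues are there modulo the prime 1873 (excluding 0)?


For prime p, the number of non-zero quadratic residues is (p-1)/2.
= (1873-1)/2
= 936

936


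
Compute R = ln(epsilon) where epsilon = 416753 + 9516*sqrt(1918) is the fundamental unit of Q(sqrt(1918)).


epsilon = 416753 + 9516*sqrt(1918)
= 833506.0000
R = ln(833506.0000)
= 13.6334

13.6334
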